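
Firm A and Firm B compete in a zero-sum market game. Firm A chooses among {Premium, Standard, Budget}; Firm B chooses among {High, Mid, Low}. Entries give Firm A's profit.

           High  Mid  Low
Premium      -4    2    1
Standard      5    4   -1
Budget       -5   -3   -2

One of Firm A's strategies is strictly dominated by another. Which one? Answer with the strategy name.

Premium gives a strictly higher payoff than Budget against every column: -4 > -5, 2 > -3, 1 > -2.
So Budget is strictly dominated and Firm A never plays it.

Budget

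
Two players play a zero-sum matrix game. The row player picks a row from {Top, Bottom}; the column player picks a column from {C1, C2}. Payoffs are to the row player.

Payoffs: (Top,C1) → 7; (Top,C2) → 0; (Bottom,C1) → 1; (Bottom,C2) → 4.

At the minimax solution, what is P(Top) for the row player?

Row minima: Top → 0, Bottom → 1; maximin = 1.
Column maxima: C1 → 7, C2 → 4; minimax = 4.
1 ≠ 4, so there is no saddle point; optimal play is mixed.
Let the row player play Top with probability p. Expected payoff against C1: 7p + 1(1−p) = 6p + 1; against C2: 0p + 4(1−p) = −4p + 4.
Setting these equal: 6p + 1 = −4p + 4 ⇒ 10p = 3 ⇒ p = 3/10, and the value is (6)·(3/10) + 1 = 14/5.
For the column player: with q = P(C1), equating Top's and Bottom's payoffs gives 7q = −3q + 4 ⇒ q = 2/5.

3/10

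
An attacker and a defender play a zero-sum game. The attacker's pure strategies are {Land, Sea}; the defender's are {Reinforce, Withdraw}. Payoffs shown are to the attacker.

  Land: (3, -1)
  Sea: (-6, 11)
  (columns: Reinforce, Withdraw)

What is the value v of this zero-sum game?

Row minima: Land → -1, Sea → -6; maximin = -1.
Column maxima: Reinforce → 3, Withdraw → 11; minimax = 3.
-1 ≠ 3, so there is no saddle point; optimal play is mixed.
Let the attacker play Land with probability p. Expected payoff against Reinforce: 3p + (-6)(1−p) = 9p − 6; against Withdraw: (-1)p + 11(1−p) = −12p + 11.
Setting these equal: 9p − 6 = −12p + 11 ⇒ 21p = 17 ⇒ p = 17/21, and the value is (9)·(17/21) − 6 = 9/7.
For the defender: with q = P(Reinforce), equating Land's and Sea's payoffs gives 4q − 1 = −17q + 11 ⇒ q = 4/7.

9/7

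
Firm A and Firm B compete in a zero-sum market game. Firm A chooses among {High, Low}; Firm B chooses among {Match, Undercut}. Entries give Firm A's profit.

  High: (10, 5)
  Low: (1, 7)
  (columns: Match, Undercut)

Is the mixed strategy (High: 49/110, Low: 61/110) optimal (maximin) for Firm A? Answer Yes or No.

No

Against Match this mix gives (49/110)·10 + (61/110)·1 = 551/110.
Against Undercut this mix gives (49/110)·5 + (61/110)·7 = 336/55.
Firm B will play Match, holding Firm A to 551/110. Shifting weight toward the row that does better against Match would raise this floor (the equalizing mix achieves 65/11 against both Match and Undercut), so the proposed strategy is not optimal.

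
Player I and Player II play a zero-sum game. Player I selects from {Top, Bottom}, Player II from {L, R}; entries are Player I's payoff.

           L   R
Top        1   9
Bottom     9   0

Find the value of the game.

81/17

Row minima: Top → 1, Bottom → 0; maximin = 1.
Column maxima: L → 9, R → 9; minimax = 9.
1 ≠ 9, so there is no saddle point; optimal play is mixed.
Let Player I play Top with probability p. Expected payoff against L: 1p + 9(1−p) = −8p + 9; against R: 9p + 0(1−p) = 9p.
Setting these equal: −8p + 9 = 9p ⇒ −17p = -9 ⇒ p = 9/17, and the value is (-8)·(9/17) + 9 = 81/17.
For Player II: with q = P(L), equating Top's and Bottom's payoffs gives −8q + 9 = 9q ⇒ q = 9/17.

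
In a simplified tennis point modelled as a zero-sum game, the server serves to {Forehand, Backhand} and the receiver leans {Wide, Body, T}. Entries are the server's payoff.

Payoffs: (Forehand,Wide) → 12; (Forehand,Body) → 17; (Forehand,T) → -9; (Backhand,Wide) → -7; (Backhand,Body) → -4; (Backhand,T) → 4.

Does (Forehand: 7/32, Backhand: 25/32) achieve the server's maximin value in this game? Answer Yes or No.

Against Wide this mix gives (7/32)·12 + (25/32)·(-7) = -91/32.
Against Body this mix gives (7/32)·17 + (25/32)·(-4) = 19/32.
Against T this mix gives (7/32)·(-9) + (25/32)·4 = 37/32.
The receiver will play Wide, holding the server to -91/32. Shifting weight toward the row that does better against Wide would raise this floor (the equalizing mix achieves -15/32 against both Wide and T), so the proposed strategy is not optimal.

No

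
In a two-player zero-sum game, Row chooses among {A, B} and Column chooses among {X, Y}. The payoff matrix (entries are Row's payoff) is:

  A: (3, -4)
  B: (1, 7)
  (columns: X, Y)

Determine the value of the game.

Row minima: A → -4, B → 1; maximin = 1.
Column maxima: X → 3, Y → 7; minimax = 3.
1 ≠ 3, so there is no saddle point; optimal play is mixed.
Let Row play A with probability p. Expected payoff against X: 3p + 1(1−p) = 2p + 1; against Y: (-4)p + 7(1−p) = −11p + 7.
Setting these equal: 2p + 1 = −11p + 7 ⇒ 13p = 6 ⇒ p = 6/13, and the value is (2)·(6/13) + 1 = 25/13.
For Column: with q = P(X), equating A's and B's payoffs gives 7q − 4 = −6q + 7 ⇒ q = 11/13.

25/13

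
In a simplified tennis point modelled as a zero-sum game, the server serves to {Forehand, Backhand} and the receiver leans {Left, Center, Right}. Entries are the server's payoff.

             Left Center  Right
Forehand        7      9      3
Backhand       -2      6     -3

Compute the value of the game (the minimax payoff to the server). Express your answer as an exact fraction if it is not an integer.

3

Row minima: Forehand → 3, Backhand → -3; maximin = 3.
Column maxima: Left → 7, Center → 9, Right → 3; minimax = 3.
Since maximin = minimax = 3, there is a saddle point and the value is 3.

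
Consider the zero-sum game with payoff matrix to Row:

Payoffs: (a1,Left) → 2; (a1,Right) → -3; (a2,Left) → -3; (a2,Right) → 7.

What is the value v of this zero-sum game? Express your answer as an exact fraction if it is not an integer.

1/3

Row minima: a1 → -3, a2 → -3; maximin = -3.
Column maxima: Left → 2, Right → 7; minimax = 2.
-3 ≠ 2, so there is no saddle point; optimal play is mixed.
Let Row play a1 with probability p. Expected payoff against Left: 2p + (-3)(1−p) = 5p − 3; against Right: (-3)p + 7(1−p) = −10p + 7.
Setting these equal: 5p − 3 = −10p + 7 ⇒ 15p = 10 ⇒ p = 2/3, and the value is (5)·(2/3) − 3 = 1/3.
For Column: with q = P(Left), equating a1's and a2's payoffs gives 5q − 3 = −10q + 7 ⇒ q = 2/3.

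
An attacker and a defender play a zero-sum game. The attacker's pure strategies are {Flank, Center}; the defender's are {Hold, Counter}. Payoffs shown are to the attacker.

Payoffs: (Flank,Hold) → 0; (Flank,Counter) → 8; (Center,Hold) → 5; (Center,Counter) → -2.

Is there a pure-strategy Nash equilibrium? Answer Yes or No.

No

Row minima: Flank → 0, Center → -2; maximin = 0.
Column maxima: Hold → 5, Counter → 8; minimax = 5.
0 ≠ 5, so no pure-strategy equilibrium exists.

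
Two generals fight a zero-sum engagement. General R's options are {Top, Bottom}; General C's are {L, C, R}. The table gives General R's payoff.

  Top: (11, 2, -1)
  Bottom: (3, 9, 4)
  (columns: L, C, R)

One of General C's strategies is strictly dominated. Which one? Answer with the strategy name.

C

R holds General R's payoff strictly below C in every row: -1 < 2, 4 < 9.
So C is strictly dominated for General C.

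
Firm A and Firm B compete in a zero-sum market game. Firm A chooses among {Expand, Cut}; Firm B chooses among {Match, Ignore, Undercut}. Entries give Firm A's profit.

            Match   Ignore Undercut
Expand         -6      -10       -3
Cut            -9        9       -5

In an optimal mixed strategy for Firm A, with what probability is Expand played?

9/11

Row minima: Expand → -10, Cut → -9; maximin = -9.
Column maxima: Match → -6, Ignore → 9, Undercut → -3; minimax = -6.
-9 ≠ -6, so there is no saddle point; optimal play is mixed.
Undercut is strictly dominated by Match (it gives Firm A strictly more in every row), so Firm B never plays it.
On the remaining 2×2 (Expand, Cut vs Match, Ignore):
Let Firm A play Expand with probability p. Expected payoff against Match: (-6)p + (-9)(1−p) = 3p − 9; against Ignore: (-10)p + 9(1−p) = −19p + 9.
Setting these equal: 3p − 9 = −19p + 9 ⇒ 22p = 18 ⇒ p = 9/11, and the value is (3)·(9/11) − 9 = -72/11.
For Firm B: with q = P(Match), equating Expand's and Cut's payoffs gives 4q − 10 = −18q + 9 ⇒ q = 19/22.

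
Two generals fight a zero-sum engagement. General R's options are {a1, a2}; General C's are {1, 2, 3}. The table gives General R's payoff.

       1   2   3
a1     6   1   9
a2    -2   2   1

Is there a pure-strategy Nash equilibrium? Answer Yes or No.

No

Row minima: a1 → 1, a2 → -2; maximin = 1.
Column maxima: 1 → 6, 2 → 2, 3 → 9; minimax = 2.
1 ≠ 2, so no pure-strategy equilibrium exists.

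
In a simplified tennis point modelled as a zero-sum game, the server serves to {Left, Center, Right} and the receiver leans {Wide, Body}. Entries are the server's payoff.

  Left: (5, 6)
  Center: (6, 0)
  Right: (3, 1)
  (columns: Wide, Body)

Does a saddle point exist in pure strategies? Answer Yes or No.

Row minima: Left → 5, Center → 0, Right → 1; maximin = 5.
Column maxima: Wide → 6, Body → 6; minimax = 6.
5 ≠ 6, so no pure-strategy equilibrium exists.

No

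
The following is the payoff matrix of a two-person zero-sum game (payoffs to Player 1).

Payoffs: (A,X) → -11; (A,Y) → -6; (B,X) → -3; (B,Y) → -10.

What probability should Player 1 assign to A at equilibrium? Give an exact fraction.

Row minima: A → -11, B → -10; maximin = -10.
Column maxima: X → -3, Y → -6; minimax = -6.
-10 ≠ -6, so there is no saddle point; optimal play is mixed.
Let Player 1 play A with probability p. Expected payoff against X: (-11)p + (-3)(1−p) = −8p − 3; against Y: (-6)p + (-10)(1−p) = 4p − 10.
Setting these equal: −8p − 3 = 4p − 10 ⇒ −12p = -7 ⇒ p = 7/12, and the value is (-8)·(7/12) − 3 = -23/3.
For Player 2: with q = P(X), equating A's and B's payoffs gives −5q − 6 = 7q − 10 ⇒ q = 1/3.

7/12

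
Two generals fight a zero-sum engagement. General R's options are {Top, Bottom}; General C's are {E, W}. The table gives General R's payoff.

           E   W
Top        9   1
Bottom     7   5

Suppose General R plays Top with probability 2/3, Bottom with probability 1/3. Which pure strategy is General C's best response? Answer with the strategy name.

If General C plays E, General R's expected payoff is (2/3)·9 + (1/3)·7 = 25/3.
If General C plays W, General R's expected payoff is (2/3)·1 + (1/3)·5 = 7/3.
General C minimizes General R's payoff; the smallest is 7/3, so the best response is W.

W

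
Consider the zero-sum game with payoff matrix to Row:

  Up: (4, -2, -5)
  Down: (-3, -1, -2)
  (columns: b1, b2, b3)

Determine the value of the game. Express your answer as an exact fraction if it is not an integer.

-23/10

Row minima: Up → -5, Down → -3; maximin = -3.
Column maxima: b1 → 4, b2 → -1, b3 → -2; minimax = -2.
-3 ≠ -2, so there is no saddle point; optimal play is mixed.
b2 is strictly dominated by b3 (it gives Row strictly more in every row), so Column never plays it.
On the remaining 2×2 (Up, Down vs b1, b3):
Let Row play Up with probability p. Expected payoff against b1: 4p + (-3)(1−p) = 7p − 3; against b3: (-5)p + (-2)(1−p) = −3p − 2.
Setting these equal: 7p − 3 = −3p − 2 ⇒ 10p = 1 ⇒ p = 1/10, and the value is (7)·(1/10) − 3 = -23/10.
For Column: with q = P(b1), equating Up's and Down's payoffs gives 9q − 5 = −q − 2 ⇒ q = 3/10.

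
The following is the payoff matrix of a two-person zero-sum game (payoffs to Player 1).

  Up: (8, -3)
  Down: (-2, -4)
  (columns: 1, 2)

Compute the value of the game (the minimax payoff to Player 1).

Row minima: Up → -3, Down → -4; maximin = -3.
Column maxima: 1 → 8, 2 → -3; minimax = -3.
Since maximin = minimax = -3, there is a saddle point and the value is -3.

-3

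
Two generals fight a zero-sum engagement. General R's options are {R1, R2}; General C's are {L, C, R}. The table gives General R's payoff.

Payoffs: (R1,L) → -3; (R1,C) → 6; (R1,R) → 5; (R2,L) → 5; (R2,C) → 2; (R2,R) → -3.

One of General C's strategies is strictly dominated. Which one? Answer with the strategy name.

R holds General R's payoff strictly below C in every row: 5 < 6, -3 < 2.
So C is strictly dominated for General C.

C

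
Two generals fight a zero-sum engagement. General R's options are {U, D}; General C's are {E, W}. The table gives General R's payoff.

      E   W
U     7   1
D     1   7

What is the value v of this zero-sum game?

Row minima: U → 1, D → 1; maximin = 1.
Column maxima: E → 7, W → 7; minimax = 7.
1 ≠ 7, so there is no saddle point; optimal play is mixed.
Let General R play U with probability p. Expected payoff against E: 7p + 1(1−p) = 6p + 1; against W: 1p + 7(1−p) = −6p + 7.
Setting these equal: 6p + 1 = −6p + 7 ⇒ 12p = 6 ⇒ p = 1/2, and the value is (6)·(1/2) + 1 = 4.
For General C: with q = P(E), equating U's and D's payoffs gives 6q + 1 = −6q + 7 ⇒ q = 1/2.

4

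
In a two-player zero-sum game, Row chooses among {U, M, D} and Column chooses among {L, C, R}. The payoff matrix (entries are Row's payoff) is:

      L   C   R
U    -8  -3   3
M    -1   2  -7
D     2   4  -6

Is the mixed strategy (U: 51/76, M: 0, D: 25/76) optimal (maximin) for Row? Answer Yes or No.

Against L this mix gives (51/76)·(-8) + (25/76)·2 = -179/38.
Against C this mix gives (51/76)·(-3) + (25/76)·4 = -53/76.
Against R this mix gives (51/76)·3 + (25/76)·(-6) = 3/76.
Column will play L, holding Row to -179/38. Shifting weight toward the row that does better against L would raise this floor (the equalizing mix achieves -42/19 against both L and R), so the proposed strategy is not optimal.

No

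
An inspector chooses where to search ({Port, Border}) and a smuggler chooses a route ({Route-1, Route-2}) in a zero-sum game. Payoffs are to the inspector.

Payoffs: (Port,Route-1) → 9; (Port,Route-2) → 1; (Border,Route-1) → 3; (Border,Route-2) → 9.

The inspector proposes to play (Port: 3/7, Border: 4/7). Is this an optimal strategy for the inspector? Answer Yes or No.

Against Route-1 this mix gives (3/7)·9 + (4/7)·3 = 39/7.
Against Route-2 this mix gives (3/7)·1 + (4/7)·9 = 39/7.
All of the smuggler's active replies (Route-1, Route-2) yield 39/7, and no column does worse for the inspector. The mix makes the smuggler indifferent and guarantees 39/7, so it is optimal.

Yes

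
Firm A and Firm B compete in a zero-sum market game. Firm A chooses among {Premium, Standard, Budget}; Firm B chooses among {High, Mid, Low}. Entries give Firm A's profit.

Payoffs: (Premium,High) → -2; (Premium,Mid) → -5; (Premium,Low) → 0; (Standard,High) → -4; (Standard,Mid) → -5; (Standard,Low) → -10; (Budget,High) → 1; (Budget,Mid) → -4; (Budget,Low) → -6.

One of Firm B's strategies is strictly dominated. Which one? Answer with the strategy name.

Mid holds Firm A's payoff strictly below High in every row: -5 < -2, -5 < -4, -4 < 1.
So High is strictly dominated for Firm B.

High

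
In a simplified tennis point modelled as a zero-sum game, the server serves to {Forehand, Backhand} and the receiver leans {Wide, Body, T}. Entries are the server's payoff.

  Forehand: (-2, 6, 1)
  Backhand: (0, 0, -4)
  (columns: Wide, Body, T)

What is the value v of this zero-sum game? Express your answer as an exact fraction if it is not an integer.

-8/7

Row minima: Forehand → -2, Backhand → -4; maximin = -2.
Column maxima: Wide → 0, Body → 6, T → 1; minimax = 0.
-2 ≠ 0, so there is no saddle point; optimal play is mixed.
Body is strictly dominated by T (it gives the server strictly more in every row), so the receiver never plays it.
On the remaining 2×2 (Forehand, Backhand vs Wide, T):
Let the server play Forehand with probability p. Expected payoff against Wide: (-2)p + 0(1−p) = −2p; against T: 1p + (-4)(1−p) = 5p − 4.
Setting these equal: −2p = 5p − 4 ⇒ −7p = -4 ⇒ p = 4/7, and the value is (-2)·(4/7) = -8/7.
For the receiver: with q = P(Wide), equating Forehand's and Backhand's payoffs gives −3q + 1 = 4q − 4 ⇒ q = 5/7.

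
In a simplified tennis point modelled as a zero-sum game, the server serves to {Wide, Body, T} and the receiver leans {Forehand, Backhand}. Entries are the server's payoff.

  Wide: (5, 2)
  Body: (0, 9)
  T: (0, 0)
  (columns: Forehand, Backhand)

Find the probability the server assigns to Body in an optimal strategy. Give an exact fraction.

Row minima: Wide → 2, Body → 0, T → 0; maximin = 2.
Column maxima: Forehand → 5, Backhand → 9; minimax = 5.
2 ≠ 5, so there is no saddle point; optimal play is mixed.
T is strictly dominated by Wide, so the server never plays it.
On the remaining 2×2 (Wide, Body vs Forehand, Backhand):
Let the server play Wide with probability p. Expected payoff against Forehand: 5p + 0(1−p) = 5p; against Backhand: 2p + 9(1−p) = −7p + 9.
Setting these equal: 5p = −7p + 9 ⇒ 12p = 9 ⇒ p = 3/4, and the value is (5)·(3/4) = 15/4.
For the receiver: with q = P(Forehand), equating Wide's and Body's payoffs gives 3q + 2 = −9q + 9 ⇒ q = 7/12.

1/4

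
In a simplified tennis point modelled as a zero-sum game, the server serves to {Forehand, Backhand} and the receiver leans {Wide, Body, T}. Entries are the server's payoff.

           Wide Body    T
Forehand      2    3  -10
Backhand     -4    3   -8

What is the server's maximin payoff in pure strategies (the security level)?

Row minima: Forehand → -10, Backhand → -8.
The best of these is -8.

-8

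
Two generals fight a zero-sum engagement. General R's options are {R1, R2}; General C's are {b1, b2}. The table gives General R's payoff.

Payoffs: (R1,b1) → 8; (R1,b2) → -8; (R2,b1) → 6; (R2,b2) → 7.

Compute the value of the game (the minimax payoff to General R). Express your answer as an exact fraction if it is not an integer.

104/17

Row minima: R1 → -8, R2 → 6; maximin = 6.
Column maxima: b1 → 8, b2 → 7; minimax = 7.
6 ≠ 7, so there is no saddle point; optimal play is mixed.
Let General R play R1 with probability p. Expected payoff against b1: 8p + 6(1−p) = 2p + 6; against b2: (-8)p + 7(1−p) = −15p + 7.
Setting these equal: 2p + 6 = −15p + 7 ⇒ 17p = 1 ⇒ p = 1/17, and the value is (2)·(1/17) + 6 = 104/17.
For General C: with q = P(b1), equating R1's and R2's payoffs gives 16q − 8 = −q + 7 ⇒ q = 15/17.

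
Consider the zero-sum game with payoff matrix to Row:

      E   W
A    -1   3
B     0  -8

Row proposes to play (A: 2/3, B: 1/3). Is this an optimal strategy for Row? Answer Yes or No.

Yes

Against E this mix gives (2/3)·(-1) + (1/3)·0 = -2/3.
Against W this mix gives (2/3)·3 + (1/3)·(-8) = -2/3.
All of Column's active replies (E, W) yield -2/3, and no column does worse for Row. The mix makes Column indifferent and guarantees -2/3, so it is optimal.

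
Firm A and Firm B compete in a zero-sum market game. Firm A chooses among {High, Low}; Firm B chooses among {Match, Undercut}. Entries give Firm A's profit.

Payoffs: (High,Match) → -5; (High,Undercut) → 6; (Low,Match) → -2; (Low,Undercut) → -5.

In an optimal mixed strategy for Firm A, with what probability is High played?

Row minima: High → -5, Low → -5; maximin = -5.
Column maxima: Match → -2, Undercut → 6; minimax = -2.
-5 ≠ -2, so there is no saddle point; optimal play is mixed.
Let Firm A play High with probability p. Expected payoff against Match: (-5)p + (-2)(1−p) = −3p − 2; against Undercut: 6p + (-5)(1−p) = 11p − 5.
Setting these equal: −3p − 2 = 11p − 5 ⇒ −14p = -3 ⇒ p = 3/14, and the value is (-3)·(3/14) − 2 = -37/14.
For Firm B: with q = P(Match), equating High's and Low's payoffs gives −11q + 6 = 3q − 5 ⇒ q = 11/14.

3/14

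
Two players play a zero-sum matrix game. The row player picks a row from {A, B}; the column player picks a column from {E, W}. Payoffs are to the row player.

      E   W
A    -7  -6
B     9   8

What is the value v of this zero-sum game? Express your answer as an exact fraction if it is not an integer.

Row minima: A → -7, B → 8; maximin = 8.
Column maxima: E → 9, W → 8; minimax = 8.
Since maximin = minimax = 8, there is a saddle point and the value is 8.

8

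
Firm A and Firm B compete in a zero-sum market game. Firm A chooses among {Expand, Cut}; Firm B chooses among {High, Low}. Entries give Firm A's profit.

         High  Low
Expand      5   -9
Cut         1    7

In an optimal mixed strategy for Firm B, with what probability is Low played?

Row minima: Expand → -9, Cut → 1; maximin = 1.
Column maxima: High → 5, Low → 7; minimax = 5.
1 ≠ 5, so there is no saddle point; optimal play is mixed.
Let Firm A play Expand with probability p. Expected payoff against High: 5p + 1(1−p) = 4p + 1; against Low: (-9)p + 7(1−p) = −16p + 7.
Setting these equal: 4p + 1 = −16p + 7 ⇒ 20p = 6 ⇒ p = 3/10, and the value is (4)·(3/10) + 1 = 11/5.
For Firm B: with q = P(High), equating Expand's and Cut's payoffs gives 14q − 9 = −6q + 7 ⇒ q = 4/5.

1/5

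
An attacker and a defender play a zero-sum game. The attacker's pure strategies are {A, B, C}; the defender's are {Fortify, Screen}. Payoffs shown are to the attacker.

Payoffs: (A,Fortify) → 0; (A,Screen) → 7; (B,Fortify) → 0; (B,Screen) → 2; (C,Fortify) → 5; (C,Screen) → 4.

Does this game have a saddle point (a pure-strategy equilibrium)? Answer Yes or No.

Row minima: A → 0, B → 0, C → 4; maximin = 4.
Column maxima: Fortify → 5, Screen → 7; minimax = 5.
4 ≠ 5, so no pure-strategy equilibrium exists.

No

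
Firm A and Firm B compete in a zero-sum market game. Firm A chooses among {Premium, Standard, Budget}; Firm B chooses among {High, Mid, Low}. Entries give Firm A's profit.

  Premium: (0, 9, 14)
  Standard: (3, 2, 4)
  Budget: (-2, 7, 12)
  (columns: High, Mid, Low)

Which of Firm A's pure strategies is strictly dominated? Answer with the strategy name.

Budget

Premium gives a strictly higher payoff than Budget against every column: 0 > -2, 9 > 7, 14 > 12.
So Budget is strictly dominated and Firm A never plays it.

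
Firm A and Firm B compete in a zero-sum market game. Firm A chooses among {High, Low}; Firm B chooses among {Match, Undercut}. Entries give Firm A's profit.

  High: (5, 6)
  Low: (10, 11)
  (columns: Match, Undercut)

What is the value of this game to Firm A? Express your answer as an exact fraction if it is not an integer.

Row minima: High → 5, Low → 10; maximin = 10.
Column maxima: Match → 10, Undercut → 11; minimax = 10.
Since maximin = minimax = 10, there is a saddle point and the value is 10.

10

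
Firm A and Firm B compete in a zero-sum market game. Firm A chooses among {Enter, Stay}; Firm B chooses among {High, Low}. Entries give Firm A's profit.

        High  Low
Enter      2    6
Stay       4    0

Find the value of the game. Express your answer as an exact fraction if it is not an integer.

Row minima: Enter → 2, Stay → 0; maximin = 2.
Column maxima: High → 4, Low → 6; minimax = 4.
2 ≠ 4, so there is no saddle point; optimal play is mixed.
Let Firm A play Enter with probability p. Expected payoff against High: 2p + 4(1−p) = −2p + 4; against Low: 6p + 0(1−p) = 6p.
Setting these equal: −2p + 4 = 6p ⇒ −8p = -4 ⇒ p = 1/2, and the value is (-2)·(1/2) + 4 = 3.
For Firm B: with q = P(High), equating Enter's and Stay's payoffs gives −4q + 6 = 4q ⇒ q = 3/4.

3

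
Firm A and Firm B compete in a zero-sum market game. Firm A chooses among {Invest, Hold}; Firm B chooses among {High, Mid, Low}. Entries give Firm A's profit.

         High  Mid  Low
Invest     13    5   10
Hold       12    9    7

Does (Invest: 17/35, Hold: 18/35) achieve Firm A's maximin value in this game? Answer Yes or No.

No

Against High this mix gives (17/35)·13 + (18/35)·12 = 437/35.
Against Mid this mix gives (17/35)·5 + (18/35)·9 = 247/35.
Against Low this mix gives (17/35)·10 + (18/35)·7 = 296/35.
Firm B will play Mid, holding Firm A to 247/35. Shifting weight toward the row that does better against Mid would raise this floor (the equalizing mix achieves 55/7 against both Mid and Low), so the proposed strategy is not optimal.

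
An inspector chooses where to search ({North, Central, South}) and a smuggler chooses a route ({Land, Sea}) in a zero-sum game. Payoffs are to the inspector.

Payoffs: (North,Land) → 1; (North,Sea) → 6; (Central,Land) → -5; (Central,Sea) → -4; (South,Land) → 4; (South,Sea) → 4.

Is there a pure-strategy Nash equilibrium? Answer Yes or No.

Yes

Row minima: North → 1, Central → -5, South → 4; maximin = 4.
Column maxima: Land → 4, Sea → 6; minimax = 4.
maximin = minimax = 4, so a saddle point exists.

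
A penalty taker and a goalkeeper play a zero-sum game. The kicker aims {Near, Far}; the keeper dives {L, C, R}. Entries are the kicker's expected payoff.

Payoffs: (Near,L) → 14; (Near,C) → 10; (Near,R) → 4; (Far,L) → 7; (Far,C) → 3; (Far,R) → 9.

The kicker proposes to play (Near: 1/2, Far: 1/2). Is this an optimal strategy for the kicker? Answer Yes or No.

Against L this mix gives (1/2)·14 + (1/2)·7 = 21/2.
Against C this mix gives (1/2)·10 + (1/2)·3 = 13/2.
Against R this mix gives (1/2)·4 + (1/2)·9 = 13/2.
All of the keeper's active replies (C, R) yield 13/2, and no column does worse for the kicker. The mix makes the keeper indifferent and guarantees 13/2, so it is optimal.

Yes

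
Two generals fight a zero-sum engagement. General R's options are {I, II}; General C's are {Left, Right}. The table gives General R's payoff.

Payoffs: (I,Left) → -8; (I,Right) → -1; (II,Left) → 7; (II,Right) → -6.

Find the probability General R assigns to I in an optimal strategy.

Row minima: I → -8, II → -6; maximin = -6.
Column maxima: Left → 7, Right → -1; minimax = -1.
-6 ≠ -1, so there is no saddle point; optimal play is mixed.
Let General R play I with probability p. Expected payoff against Left: (-8)p + 7(1−p) = −15p + 7; against Right: (-1)p + (-6)(1−p) = 5p − 6.
Setting these equal: −15p + 7 = 5p − 6 ⇒ −20p = -13 ⇒ p = 13/20, and the value is (-15)·(13/20) + 7 = -11/4.
For General C: with q = P(Left), equating I's and II's payoffs gives −7q − 1 = 13q − 6 ⇒ q = 1/4.

13/20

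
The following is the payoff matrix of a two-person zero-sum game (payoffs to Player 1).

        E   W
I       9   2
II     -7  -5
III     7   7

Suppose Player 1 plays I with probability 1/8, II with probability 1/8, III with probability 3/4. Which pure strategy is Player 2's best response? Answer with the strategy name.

If Player 2 plays E, Player 1's expected payoff is (1/8)·9 + (1/8)·(-7) + (3/4)·7 = 11/2.
If Player 2 plays W, Player 1's expected payoff is (1/8)·2 + (1/8)·(-5) + (3/4)·7 = 39/8.
Player 2 minimizes Player 1's payoff; the smallest is 39/8, so the best response is W.

W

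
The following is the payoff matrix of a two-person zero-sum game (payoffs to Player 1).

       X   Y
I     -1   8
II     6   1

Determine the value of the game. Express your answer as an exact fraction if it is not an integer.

7/2

Row minima: I → -1, II → 1; maximin = 1.
Column maxima: X → 6, Y → 8; minimax = 6.
1 ≠ 6, so there is no saddle point; optimal play is mixed.
Let Player 1 play I with probability p. Expected payoff against X: (-1)p + 6(1−p) = −7p + 6; against Y: 8p + 1(1−p) = 7p + 1.
Setting these equal: −7p + 6 = 7p + 1 ⇒ −14p = -5 ⇒ p = 5/14, and the value is (-7)·(5/14) + 6 = 7/2.
For Player 2: with q = P(X), equating I's and II's payoffs gives −9q + 8 = 5q + 1 ⇒ q = 1/2.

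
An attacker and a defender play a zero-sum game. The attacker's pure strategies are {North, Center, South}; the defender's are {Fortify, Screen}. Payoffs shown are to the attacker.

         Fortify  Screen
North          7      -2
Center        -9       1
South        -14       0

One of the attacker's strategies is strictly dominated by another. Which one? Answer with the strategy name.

Center gives a strictly higher payoff than South against every column: -9 > -14, 1 > 0.
So South is strictly dominated and the attacker never plays it.

South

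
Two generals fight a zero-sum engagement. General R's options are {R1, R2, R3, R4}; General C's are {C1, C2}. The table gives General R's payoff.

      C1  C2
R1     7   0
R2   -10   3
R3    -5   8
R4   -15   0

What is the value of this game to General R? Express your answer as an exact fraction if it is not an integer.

Row minima: R1 → 0, R2 → -10, R3 → -5, R4 → -15; maximin = 0.
Column maxima: C1 → 7, C2 → 8; minimax = 7.
0 ≠ 7, so there is no saddle point; optimal play is mixed.
R2 is strictly dominated by R3, so General R never plays it.
R4 is strictly dominated by R3, so General R never plays it.
On the remaining 2×2 (R1, R3 vs C1, C2):
Let General R play R1 with probability p. Expected payoff against C1: 7p + (-5)(1−p) = 12p − 5; against C2: 0p + 8(1−p) = −8p + 8.
Setting these equal: 12p − 5 = −8p + 8 ⇒ 20p = 13 ⇒ p = 13/20, and the value is (12)·(13/20) − 5 = 14/5.
For General C: with q = P(C1), equating R1's and R3's payoffs gives 7q = −13q + 8 ⇒ q = 2/5.

14/5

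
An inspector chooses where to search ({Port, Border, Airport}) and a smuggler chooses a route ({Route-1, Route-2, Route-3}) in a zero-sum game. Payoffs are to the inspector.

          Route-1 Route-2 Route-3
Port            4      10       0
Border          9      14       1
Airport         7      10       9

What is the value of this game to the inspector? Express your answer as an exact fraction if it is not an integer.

Row minima: Port → 0, Border → 1, Airport → 7; maximin = 7.
Column maxima: Route-1 → 9, Route-2 → 14, Route-3 → 9; minimax = 9.
7 ≠ 9, so there is no saddle point; optimal play is mixed.
Port is strictly dominated by Border, so the inspector never plays it.
Route-2 is strictly dominated by Route-1 (it gives the inspector strictly more in every row), so the smuggler never plays it.
On the remaining 2×2 (Border, Airport vs Route-1, Route-3):
Let the inspector play Border with probability p. Expected payoff against Route-1: 9p + 7(1−p) = 2p + 7; against Route-3: 1p + 9(1−p) = −8p + 9.
Setting these equal: 2p + 7 = −8p + 9 ⇒ 10p = 2 ⇒ p = 1/5, and the value is (2)·(1/5) + 7 = 37/5.
For the smuggler: with q = P(Route-1), equating Border's and Airport's payoffs gives 8q + 1 = −2q + 9 ⇒ q = 4/5.

37/5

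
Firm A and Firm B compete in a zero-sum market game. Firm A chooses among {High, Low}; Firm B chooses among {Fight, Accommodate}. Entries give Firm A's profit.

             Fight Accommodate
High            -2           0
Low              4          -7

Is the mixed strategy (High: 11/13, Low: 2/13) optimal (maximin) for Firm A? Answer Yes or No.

Yes

Against Fight this mix gives (11/13)·(-2) + (2/13)·4 = -14/13.
Against Accommodate this mix gives (11/13)·0 + (2/13)·(-7) = -14/13.
All of Firm B's active replies (Fight, Accommodate) yield -14/13, and no column does worse for Firm A. The mix makes Firm B indifferent and guarantees -14/13, so it is optimal.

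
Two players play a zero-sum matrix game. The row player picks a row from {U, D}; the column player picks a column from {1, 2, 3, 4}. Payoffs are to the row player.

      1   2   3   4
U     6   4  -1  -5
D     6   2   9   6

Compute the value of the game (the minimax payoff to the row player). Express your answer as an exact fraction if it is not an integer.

Row minima: U → -5, D → 2; maximin = 2.
Column maxima: 1 → 6, 2 → 4, 3 → 9, 4 → 6; minimax = 4.
2 ≠ 4, so there is no saddle point; optimal play is mixed.
1 is strictly dominated by 2 (it gives the row player strictly more in every row), so the column player never plays it.
3 is strictly dominated by 4 (it gives the row player strictly more in every row), so the column player never plays it.
On the remaining 2×2 (U, D vs 2, 4):
Let the row player play U with probability p. Expected payoff against 2: 4p + 2(1−p) = 2p + 2; against 4: (-5)p + 6(1−p) = −11p + 6.
Setting these equal: 2p + 2 = −11p + 6 ⇒ 13p = 4 ⇒ p = 4/13, and the value is (2)·(4/13) + 2 = 34/13.
For the column player: with q = P(2), equating U's and D's payoffs gives 9q − 5 = −4q + 6 ⇒ q = 11/13.

34/13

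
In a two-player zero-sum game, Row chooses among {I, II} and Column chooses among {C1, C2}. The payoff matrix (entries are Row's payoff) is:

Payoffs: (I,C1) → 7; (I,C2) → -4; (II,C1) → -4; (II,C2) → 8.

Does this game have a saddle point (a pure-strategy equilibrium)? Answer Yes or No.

Row minima: I → -4, II → -4; maximin = -4.
Column maxima: C1 → 7, C2 → 8; minimax = 7.
-4 ≠ 7, so no pure-strategy equilibrium exists.

No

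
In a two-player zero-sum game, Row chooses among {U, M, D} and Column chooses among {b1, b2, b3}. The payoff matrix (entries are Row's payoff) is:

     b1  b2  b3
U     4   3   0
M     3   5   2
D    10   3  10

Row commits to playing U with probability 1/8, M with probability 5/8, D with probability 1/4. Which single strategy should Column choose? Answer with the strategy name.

If Column plays b1, Row's expected payoff is (1/8)·4 + (5/8)·3 + (1/4)·10 = 39/8.
If Column plays b2, Row's expected payoff is (1/8)·3 + (5/8)·5 + (1/4)·3 = 17/4.
If Column plays b3, Row's expected payoff is (1/8)·0 + (5/8)·2 + (1/4)·10 = 15/4.
Column minimizes Row's payoff; the smallest is 15/4, so the best response is b3.

b3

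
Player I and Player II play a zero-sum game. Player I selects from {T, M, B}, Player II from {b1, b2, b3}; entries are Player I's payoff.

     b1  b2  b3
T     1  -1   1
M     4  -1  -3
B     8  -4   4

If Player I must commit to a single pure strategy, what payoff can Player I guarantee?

-1

Row minima: T → -1, M → -3, B → -4.
The best of these is -1.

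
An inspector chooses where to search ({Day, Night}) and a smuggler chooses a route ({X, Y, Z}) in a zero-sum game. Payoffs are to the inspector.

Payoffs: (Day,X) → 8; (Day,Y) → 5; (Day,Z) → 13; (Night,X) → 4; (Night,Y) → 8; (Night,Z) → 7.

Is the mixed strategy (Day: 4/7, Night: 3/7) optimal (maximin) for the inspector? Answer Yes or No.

Yes

Against X this mix gives (4/7)·8 + (3/7)·4 = 44/7.
Against Y this mix gives (4/7)·5 + (3/7)·8 = 44/7.
Against Z this mix gives (4/7)·13 + (3/7)·7 = 73/7.
All of the smuggler's active replies (X, Y) yield 44/7, and no column does worse for the inspector. The mix makes the smuggler indifferent and guarantees 44/7, so it is optimal.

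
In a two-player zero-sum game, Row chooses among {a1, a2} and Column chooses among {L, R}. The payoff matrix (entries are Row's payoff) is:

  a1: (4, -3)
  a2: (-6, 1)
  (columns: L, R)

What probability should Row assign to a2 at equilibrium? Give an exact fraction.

1/2

Row minima: a1 → -3, a2 → -6; maximin = -3.
Column maxima: L → 4, R → 1; minimax = 1.
-3 ≠ 1, so there is no saddle point; optimal play is mixed.
Let Row play a1 with probability p. Expected payoff against L: 4p + (-6)(1−p) = 10p − 6; against R: (-3)p + 1(1−p) = −4p + 1.
Setting these equal: 10p − 6 = −4p + 1 ⇒ 14p = 7 ⇒ p = 1/2, and the value is (10)·(1/2) − 6 = -1.
For Column: with q = P(L), equating a1's and a2's payoffs gives 7q − 3 = −7q + 1 ⇒ q = 2/7.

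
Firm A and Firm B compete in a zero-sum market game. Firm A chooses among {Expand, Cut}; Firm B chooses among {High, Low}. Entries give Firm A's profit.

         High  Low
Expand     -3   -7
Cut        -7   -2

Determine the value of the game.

Row minima: Expand → -7, Cut → -7; maximin = -7.
Column maxima: High → -3, Low → -2; minimax = -3.
-7 ≠ -3, so there is no saddle point; optimal play is mixed.
Let Firm A play Expand with probability p. Expected payoff against High: (-3)p + (-7)(1−p) = 4p − 7; against Low: (-7)p + (-2)(1−p) = −5p − 2.
Setting these equal: 4p − 7 = −5p − 2 ⇒ 9p = 5 ⇒ p = 5/9, and the value is (4)·(5/9) − 7 = -43/9.
For Firm B: with q = P(High), equating Expand's and Cut's payoffs gives 4q − 7 = −5q − 2 ⇒ q = 5/9.

-43/9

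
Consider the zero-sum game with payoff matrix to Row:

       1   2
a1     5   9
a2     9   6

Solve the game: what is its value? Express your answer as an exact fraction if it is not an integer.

51/7

Row minima: a1 → 5, a2 → 6; maximin = 6.
Column maxima: 1 → 9, 2 → 9; minimax = 9.
6 ≠ 9, so there is no saddle point; optimal play is mixed.
Let Row play a1 with probability p. Expected payoff against 1: 5p + 9(1−p) = −4p + 9; against 2: 9p + 6(1−p) = 3p + 6.
Setting these equal: −4p + 9 = 3p + 6 ⇒ −7p = -3 ⇒ p = 3/7, and the value is (-4)·(3/7) + 9 = 51/7.
For Column: with q = P(1), equating a1's and a2's payoffs gives −4q + 9 = 3q + 6 ⇒ q = 3/7.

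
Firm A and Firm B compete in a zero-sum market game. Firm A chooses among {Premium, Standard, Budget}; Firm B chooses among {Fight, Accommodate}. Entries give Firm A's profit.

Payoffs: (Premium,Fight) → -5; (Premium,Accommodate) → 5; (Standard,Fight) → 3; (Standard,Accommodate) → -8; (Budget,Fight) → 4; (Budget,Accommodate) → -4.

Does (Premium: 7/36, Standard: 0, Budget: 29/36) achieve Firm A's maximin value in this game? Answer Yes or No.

No

Against Fight this mix gives (7/36)·(-5) + (29/36)·4 = 9/4.
Against Accommodate this mix gives (7/36)·5 + (29/36)·(-4) = -9/4.
Firm B will play Accommodate, holding Firm A to -9/4. Shifting weight toward the row that does better against Accommodate would raise this floor (the equalizing mix achieves 0 against both Accommodate and Fight), so the proposed strategy is not optimal.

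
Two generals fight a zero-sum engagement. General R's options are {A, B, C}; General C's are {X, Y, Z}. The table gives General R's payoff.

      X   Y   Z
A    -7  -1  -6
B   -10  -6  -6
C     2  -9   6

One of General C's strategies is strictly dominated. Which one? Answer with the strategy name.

Z

X holds General R's payoff strictly below Z in every row: -7 < -6, -10 < -6, 2 < 6.
So Z is strictly dominated for General C.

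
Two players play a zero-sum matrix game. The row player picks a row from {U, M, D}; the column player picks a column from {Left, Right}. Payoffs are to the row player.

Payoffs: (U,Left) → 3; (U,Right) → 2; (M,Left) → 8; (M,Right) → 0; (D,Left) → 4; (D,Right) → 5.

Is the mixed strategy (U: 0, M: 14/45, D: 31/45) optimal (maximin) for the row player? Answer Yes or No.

Against Left this mix gives (14/45)·8 + (31/45)·4 = 236/45.
Against Right this mix gives (14/45)·0 + (31/45)·5 = 31/9.
The column player will play Right, holding the row player to 31/9. Shifting weight toward the row that does better against Right would raise this floor (the equalizing mix achieves 40/9 against both Right and Left), so the proposed strategy is not optimal.

No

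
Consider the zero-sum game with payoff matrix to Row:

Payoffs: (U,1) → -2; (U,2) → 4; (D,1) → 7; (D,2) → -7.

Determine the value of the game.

Row minima: U → -2, D → -7; maximin = -2.
Column maxima: 1 → 7, 2 → 4; minimax = 4.
-2 ≠ 4, so there is no saddle point; optimal play is mixed.
Let Row play U with probability p. Expected payoff against 1: (-2)p + 7(1−p) = −9p + 7; against 2: 4p + (-7)(1−p) = 11p − 7.
Setting these equal: −9p + 7 = 11p − 7 ⇒ −20p = -14 ⇒ p = 7/10, and the value is (-9)·(7/10) + 7 = 7/10.
For Column: with q = P(1), equating U's and D's payoffs gives −6q + 4 = 14q − 7 ⇒ q = 11/20.

7/10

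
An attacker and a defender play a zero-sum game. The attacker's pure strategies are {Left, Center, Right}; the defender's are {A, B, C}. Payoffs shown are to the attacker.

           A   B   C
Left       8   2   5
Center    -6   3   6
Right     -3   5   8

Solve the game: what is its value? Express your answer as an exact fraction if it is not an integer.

23/7

Row minima: Left → 2, Center → -6, Right → -3; maximin = 2.
Column maxima: A → 8, B → 5, C → 8; minimax = 5.
2 ≠ 5, so there is no saddle point; optimal play is mixed.
Center is strictly dominated by Right, so the attacker never plays it.
C is strictly dominated by B (it gives the attacker strictly more in every row), so the defender never plays it.
On the remaining 2×2 (Left, Right vs A, B):
Let the attacker play Left with probability p. Expected payoff against A: 8p + (-3)(1−p) = 11p − 3; against B: 2p + 5(1−p) = −3p + 5.
Setting these equal: 11p − 3 = −3p + 5 ⇒ 14p = 8 ⇒ p = 4/7, and the value is (11)·(4/7) − 3 = 23/7.
For the defender: with q = P(A), equating Left's and Right's payoffs gives 6q + 2 = −8q + 5 ⇒ q = 3/14.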